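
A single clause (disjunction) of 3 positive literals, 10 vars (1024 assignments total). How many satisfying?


Step 1: Total=2^10=1024
Step 2: Unsat when all 3 false: 2^7=128
Step 3: Sat=1024-128=896

896


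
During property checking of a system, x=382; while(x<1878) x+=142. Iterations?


Step 1: x goes from 382 toward 1878 by 142; the body runs while x<1878, so iterations = ceil((bound-start)/step)
Step 2: Distance=1496
Step 3: ceil(1496/142)=11

11


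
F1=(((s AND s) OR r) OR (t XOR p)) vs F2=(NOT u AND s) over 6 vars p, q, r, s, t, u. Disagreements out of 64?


F1 = (((s AND s) OR r) OR (t XOR p))
F2 = (NOT u AND s)
Evaluate both on each of 64 rows (bits = p,q,r,s,t,u):
  row 0 [000000]: F1=0 F2=0 -> 0
  row 1 [000001]: F1=0 F2=0 -> 0
  row 2 [000010]: F1=1 F2=0 (differ) -> 1
  row 3 [000011]: F1=1 F2=0 (differ) -> 1
  row 4 [000100]: F1=1 F2=1 -> 0
  (every remaining row is evaluated the same way; all 64 results are listed next)
Full result column, 8 rows per line (p,q,r fixed per line; s,t,u runs 000..111 left to right):
  rows 0-7 [p,q,r=000]: 00110101  (ones: 4)
  rows 8-15 [p,q,r=001]: 11110101  (ones: 6)
  rows 16-23 [p,q,r=010]: 00110101  (ones: 4)
  rows 24-31 [p,q,r=011]: 11110101  (ones: 6)
  rows 32-39 [p,q,r=100]: 11000101  (ones: 4)
  rows 40-47 [p,q,r=101]: 11110101  (ones: 6)
  rows 48-55 [p,q,r=110]: 11000101  (ones: 4)
  rows 56-63 [p,q,r=111]: 11110101  (ones: 6)
Disagreements = 4+6+4+6+4+6+4+6 = 40

40


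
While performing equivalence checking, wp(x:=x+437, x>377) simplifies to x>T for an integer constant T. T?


Formula: wp(x:=E, P) = P[E/x] (substitute E for x in postcondition)
Step 1: Postcondition: x>377
Step 2: Substitute x+437 for x: x+437>377
Step 3: Solve for x: x > 377-437 = -60

-60


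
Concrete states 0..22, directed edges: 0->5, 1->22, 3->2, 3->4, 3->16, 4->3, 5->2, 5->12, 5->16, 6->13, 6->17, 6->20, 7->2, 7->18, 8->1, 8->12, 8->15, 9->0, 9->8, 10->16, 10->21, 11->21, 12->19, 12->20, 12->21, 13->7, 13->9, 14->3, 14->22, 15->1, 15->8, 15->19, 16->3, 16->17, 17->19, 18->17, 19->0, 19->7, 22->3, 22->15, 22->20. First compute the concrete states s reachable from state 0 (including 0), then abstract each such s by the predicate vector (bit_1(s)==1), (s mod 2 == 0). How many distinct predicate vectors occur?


BFS from 0:
Concrete reachable: {0, 2, 3, 4, 5, 7, 12, 16, 17, 18, 19, 20, 21}
Abstract via predicates (bit_1(s)==1), (s mod 2 == 0):
  (0,0) <- {5, 17, 21}
  (0,1) <- {0, 4, 12, 16, 20}
  (1,0) <- {3, 7, 19}
  (1,1) <- {2, 18}
Distinct abstract states = 4

4


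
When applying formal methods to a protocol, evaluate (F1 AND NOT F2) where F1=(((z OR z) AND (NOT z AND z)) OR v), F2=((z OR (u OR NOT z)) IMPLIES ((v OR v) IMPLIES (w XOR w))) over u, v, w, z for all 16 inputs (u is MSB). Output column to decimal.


F1 = (((z OR z) AND (NOT z AND z)) OR v)
F2 = ((z OR (u OR NOT z)) IMPLIES ((v OR v) IMPLIES (w XOR w)))
Counterexample to F1=>F2 is where F1=1 and F2=0.
Evaluate each row (bits = u,v,w,z, MSB first):
  row 0 [0000]: F1=0 F2=1 -> F1&~F2 -> 0
  row 1 [0001]: F1=0 F2=1 -> F1&~F2 -> 0
  row 2 [0010]: F1=0 F2=1 -> F1&~F2 -> 0
  row 3 [0011]: F1=0 F2=1 -> F1&~F2 -> 0
  row 4 [0100]: F1=1 F2=0 -> F1&~F2 -> 1
  row 5 [0101]: F1=1 F2=0 -> F1&~F2 -> 1
  row 6 [0110]: F1=1 F2=0 -> F1&~F2 -> 1
  row 7 [0111]: F1=1 F2=0 -> F1&~F2 -> 1
  row 8 [1000]: F1=0 F2=1 -> F1&~F2 -> 0
  row 9 [1001]: F1=0 F2=1 -> F1&~F2 -> 0
  row 10 [1010]: F1=0 F2=1 -> F1&~F2 -> 0
  row 11 [1011]: F1=0 F2=1 -> F1&~F2 -> 0
  row 12 [1100]: F1=1 F2=0 -> F1&~F2 -> 1
  row 13 [1101]: F1=1 F2=0 -> F1&~F2 -> 1
  row 14 [1110]: F1=1 F2=0 -> F1&~F2 -> 1
  row 15 [1111]: F1=1 F2=0 -> F1&~F2 -> 1
Full result column, 4 rows per line (u,v fixed per line; w,z runs 00..11 left to right):
  rows 0-3 [u,v=00]: 0000  = hex 0
  rows 4-7 [u,v=01]: 1111  = hex F
  rows 8-11 [u,v=10]: 0000  = hex 0
  rows 12-15 [u,v=11]: 1111  = hex F
Counterexample vector (row 0 .. row 15) = 0000111100001111
Output column grouped in 4s = 0000 1111 0000 1111 = 0x0F0F
Convert to decimal digit by digit (value = value*16 + digit):
  0 -> 0
  0*16 + 15 (F) = 15
  15*16 + 0 = 240
  240*16 + 15 (F) = 3855
Decimal = 3855

3855


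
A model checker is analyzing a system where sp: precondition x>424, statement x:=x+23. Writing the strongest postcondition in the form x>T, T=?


Formula: sp(P, x:=E) = exists old_x. (x = E[old_x/x]) AND P[old_x/x] (old_x is the value of x before the assignment; eliminate old_x by solving x = E[old_x/x] for old_x)
Step 1: Precondition P: x>424, i.e. old_x > 424
Step 2: Assignment gives x = old_x + 23, so old_x = x - 23
Step 3: Substitute into P: x - 23 > 424
Step 4: Simplify: x > 424+23 = 447

447


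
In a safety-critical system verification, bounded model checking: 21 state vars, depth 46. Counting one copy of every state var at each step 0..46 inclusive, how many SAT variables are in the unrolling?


BMC unrolls to depth k, creating one copy of each state var for steps 0..k.
Step count = 46 + 1 = 47 (steps 0 through 46)
Vars per step = 21
Total = 21 * 47 = 987

987


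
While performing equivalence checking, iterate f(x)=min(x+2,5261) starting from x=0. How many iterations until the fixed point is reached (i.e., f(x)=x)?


Step 1: x=0, cap=5261, increment=2
Step 2: x grows by 2 each step until capped at 5261; fixed point is x=5261
Step 3: iterations = ceil(5261/2) = 2631

2631


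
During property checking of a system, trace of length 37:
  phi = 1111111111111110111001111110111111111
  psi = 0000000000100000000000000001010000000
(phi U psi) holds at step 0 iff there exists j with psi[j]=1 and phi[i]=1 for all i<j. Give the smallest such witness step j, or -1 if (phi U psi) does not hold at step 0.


(phi U psi) at 0: need smallest j with psi[j]=1 and phi[i]=1 for all i in [0,j).
Scan from step 0:
  step 0: phi=1, psi=0 -> continue
  step 1: phi=1, psi=0 -> continue
  step 2: phi=1, psi=0 -> continue
  step 3: phi=1, psi=0 -> continue
  step 10: psi=1 and phi held for [0,10) -> witness found
Witness step = 10

10


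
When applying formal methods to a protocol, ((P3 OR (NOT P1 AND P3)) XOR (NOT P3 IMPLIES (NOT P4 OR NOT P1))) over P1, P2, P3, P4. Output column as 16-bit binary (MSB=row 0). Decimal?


Formula: ((P3 OR (NOT P1 AND P3)) XOR (NOT P3 IMPLIES (NOT P4 OR NOT P1))) over P1, P2, P3, P4 (16 rows)
Evaluate each row (bits = P1,P2,P3,P4, MSB first):
  row 0 [0000]: ((0 OR (NOT 0 AND 0)) XOR (NOT 0 IMPLIES (NOT 0 OR NOT 0))) -> 1
  row 1 [0001]: ((0 OR (NOT 0 AND 0)) XOR (NOT 0 IMPLIES (NOT 1 OR NOT 0))) -> 1
  row 2 [0010]: ((1 OR (NOT 0 AND 1)) XOR (NOT 1 IMPLIES (NOT 0 OR NOT 0))) -> 0
  row 3 [0011]: ((1 OR (NOT 0 AND 1)) XOR (NOT 1 IMPLIES (NOT 1 OR NOT 0))) -> 0
  row 4 [0100]: ((0 OR (NOT 0 AND 0)) XOR (NOT 0 IMPLIES (NOT 0 OR NOT 0))) -> 1
  row 5 [0101]: ((0 OR (NOT 0 AND 0)) XOR (NOT 0 IMPLIES (NOT 1 OR NOT 0))) -> 1
  row 6 [0110]: ((1 OR (NOT 0 AND 1)) XOR (NOT 1 IMPLIES (NOT 0 OR NOT 0))) -> 0
  row 7 [0111]: ((1 OR (NOT 0 AND 1)) XOR (NOT 1 IMPLIES (NOT 1 OR NOT 0))) -> 0
  row 8 [1000]: ((0 OR (NOT 1 AND 0)) XOR (NOT 0 IMPLIES (NOT 0 OR NOT 1))) -> 1
  row 9 [1001]: ((0 OR (NOT 1 AND 0)) XOR (NOT 0 IMPLIES (NOT 1 OR NOT 1))) -> 0
  row 10 [1010]: ((1 OR (NOT 1 AND 1)) XOR (NOT 1 IMPLIES (NOT 0 OR NOT 1))) -> 0
  row 11 [1011]: ((1 OR (NOT 1 AND 1)) XOR (NOT 1 IMPLIES (NOT 1 OR NOT 1))) -> 0
  row 12 [1100]: ((0 OR (NOT 1 AND 0)) XOR (NOT 0 IMPLIES (NOT 0 OR NOT 1))) -> 1
  row 13 [1101]: ((0 OR (NOT 1 AND 0)) XOR (NOT 0 IMPLIES (NOT 1 OR NOT 1))) -> 0
  row 14 [1110]: ((1 OR (NOT 1 AND 1)) XOR (NOT 1 IMPLIES (NOT 0 OR NOT 1))) -> 0
  row 15 [1111]: ((1 OR (NOT 1 AND 1)) XOR (NOT 1 IMPLIES (NOT 1 OR NOT 1))) -> 0
Full result column, 4 rows per line (P1,P2 fixed per line; P3,P4 runs 00..11 left to right):
  rows 0-3 [P1,P2=00]: 1100  = hex C
  rows 4-7 [P1,P2=01]: 1100  = hex C
  rows 8-11 [P1,P2=10]: 1000  = hex 8
  rows 12-15 [P1,P2=11]: 1000  = hex 8
Output column (row 0 .. row 15) = 1100110010001000
Output column grouped in 4s = 1100 1100 1000 1000 = 0xCC88
Convert to decimal digit by digit (value = value*16 + digit):
  C -> 12
  12*16 + 12 (C) = 204
  204*16 + 8 = 3272
  3272*16 + 8 = 52360
Decimal = 52360

52360


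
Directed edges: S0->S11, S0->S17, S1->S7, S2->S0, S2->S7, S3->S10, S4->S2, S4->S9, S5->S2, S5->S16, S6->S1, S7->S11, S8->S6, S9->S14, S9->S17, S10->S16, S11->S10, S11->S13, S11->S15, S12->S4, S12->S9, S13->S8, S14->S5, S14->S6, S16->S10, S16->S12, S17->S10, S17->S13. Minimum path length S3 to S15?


BFS layer-by-layer from S3:
  dist 0: {S3}
  dist 1: {S10}
  dist 2: {S16}
  dist 3: {S12}
  dist 4: {S4, S9}
  dist 5: {S2, S14, S17}
  dist 6: {S0, S5, S6, S7, S13}
  dist 7: {S1, S8, S11}
  dist 8: {S15}
  -> S15 reached at distance 8
Shortest path length = 8

8


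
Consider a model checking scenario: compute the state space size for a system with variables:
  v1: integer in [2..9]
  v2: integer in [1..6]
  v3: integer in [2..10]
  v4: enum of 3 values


State space = product of domain sizes of all variables.
Domain sizes:
  v1 (integer in [2..9]): 8
  v2 (integer in [1..6]): 6
  v3 (integer in [2..10]): 9
  v4 (enum of 3 values): 3
Product = 8 * 6 * 9 * 3 = 1296

1296


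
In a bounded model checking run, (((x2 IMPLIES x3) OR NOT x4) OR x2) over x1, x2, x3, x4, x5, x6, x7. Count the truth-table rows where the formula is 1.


Formula: (((x2 IMPLIES x3) OR NOT x4) OR x2) over 7 vars (128 rows)
Evaluate each row (x1, x2, x3, x4, x5, x6, x7 as bits, MSB first):
  row 0 [0000000]: (((0 IMPLIES 0) OR NOT 0) OR 0) -> 1
  row 1 [0000001]: (((0 IMPLIES 0) OR NOT 0) OR 0) -> 1
  row 2 [0000010]: (((0 IMPLIES 0) OR NOT 0) OR 0) -> 1
  row 3 [0000011]: (((0 IMPLIES 0) OR NOT 0) OR 0) -> 1
  row 4 [0000100]: (((0 IMPLIES 0) OR NOT 0) OR 0) -> 1
  (every remaining row is evaluated the same way; all 128 results are listed next)
Full result column, 8 rows per line (x1,x2,x3,x4 fixed per line; x5,x6,x7 runs 000..111 left to right):
  rows 0-7 [x1,x2,x3,x4=0000]: 11111111  (ones: 8)
  rows 8-15 [x1,x2,x3,x4=0001]: 11111111  (ones: 8)
  rows 16-23 [x1,x2,x3,x4=0010]: 11111111  (ones: 8)
  rows 24-31 [x1,x2,x3,x4=0011]: 11111111  (ones: 8)
  rows 32-39 [x1,x2,x3,x4=0100]: 11111111  (ones: 8)
  rows 40-47 [x1,x2,x3,x4=0101]: 11111111  (ones: 8)
  rows 48-55 [x1,x2,x3,x4=0110]: 11111111  (ones: 8)
  rows 56-63 [x1,x2,x3,x4=0111]: 11111111  (ones: 8)
  rows 64-71 [x1,x2,x3,x4=1000]: 11111111  (ones: 8)
  rows 72-79 [x1,x2,x3,x4=1001]: 11111111  (ones: 8)
  rows 80-87 [x1,x2,x3,x4=1010]: 11111111  (ones: 8)
  rows 88-95 [x1,x2,x3,x4=1011]: 11111111  (ones: 8)
  rows 96-103 [x1,x2,x3,x4=1100]: 11111111  (ones: 8)
  rows 104-111 [x1,x2,x3,x4=1101]: 11111111  (ones: 8)
  rows 112-119 [x1,x2,x3,x4=1110]: 11111111  (ones: 8)
  rows 120-127 [x1,x2,x3,x4=1111]: 11111111  (ones: 8)
Count of 1-rows = 8+8+8+8+8+8+8+8+8+8+8+8+8+8+8+8 = 128

128


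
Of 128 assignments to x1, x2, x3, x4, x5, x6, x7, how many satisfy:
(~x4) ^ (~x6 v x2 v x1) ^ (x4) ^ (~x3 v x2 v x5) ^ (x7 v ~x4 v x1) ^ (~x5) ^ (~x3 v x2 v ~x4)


CNF with 7 clauses over 7 vars (128 assignments).
An assignment satisfies CNF iff every clause has >=1 true literal.
Check each row (bits = x1,x2,x3,x4,x5,x6,x7; clause T/F shown):
  row 0 [0000000]: clauses=TTFTTTT -> 0
  row 1 [0000001]: clauses=TTFTTTT -> 0
  row 2 [0000010]: clauses=TFFTTTT -> 0
  row 3 [0000011]: clauses=TFFTTTT -> 0
  row 4 [0000100]: clauses=TTFTTFT -> 0
  (every remaining row is evaluated the same way; all 128 results are listed next)
Full result column, 8 rows per line (x1,x2,x3,x4 fixed per line; x5,x6,x7 runs 000..111 left to right):
  rows 0-7 [x1,x2,x3,x4=0000]: 00000000  (ones: 0)
  rows 8-15 [x1,x2,x3,x4=0001]: 00000000  (ones: 0)
  rows 16-23 [x1,x2,x3,x4=0010]: 00000000  (ones: 0)
  rows 24-31 [x1,x2,x3,x4=0011]: 00000000  (ones: 0)
  rows 32-39 [x1,x2,x3,x4=0100]: 00000000  (ones: 0)
  rows 40-47 [x1,x2,x3,x4=0101]: 00000000  (ones: 0)
  rows 48-55 [x1,x2,x3,x4=0110]: 00000000  (ones: 0)
  rows 56-63 [x1,x2,x3,x4=0111]: 00000000  (ones: 0)
  rows 64-71 [x1,x2,x3,x4=1000]: 00000000  (ones: 0)
  rows 72-79 [x1,x2,x3,x4=1001]: 00000000  (ones: 0)
  rows 80-87 [x1,x2,x3,x4=1010]: 00000000  (ones: 0)
  rows 88-95 [x1,x2,x3,x4=1011]: 00000000  (ones: 0)
  rows 96-103 [x1,x2,x3,x4=1100]: 00000000  (ones: 0)
  rows 104-111 [x1,x2,x3,x4=1101]: 00000000  (ones: 0)
  rows 112-119 [x1,x2,x3,x4=1110]: 00000000  (ones: 0)
  rows 120-127 [x1,x2,x3,x4=1111]: 00000000  (ones: 0)
Satisfying assignments = 0+0+0+0+0+0+0+0+0+0+0+0+0+0+0+0 = 0

0


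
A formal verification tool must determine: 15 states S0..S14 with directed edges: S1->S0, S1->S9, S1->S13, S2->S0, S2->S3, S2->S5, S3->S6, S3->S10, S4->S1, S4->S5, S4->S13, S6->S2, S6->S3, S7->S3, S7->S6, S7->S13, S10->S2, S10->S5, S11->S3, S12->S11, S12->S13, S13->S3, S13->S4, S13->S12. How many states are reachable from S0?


BFS from S0:
  layer 0: {S0}
Reachable set: {S0}
Count = 1

1


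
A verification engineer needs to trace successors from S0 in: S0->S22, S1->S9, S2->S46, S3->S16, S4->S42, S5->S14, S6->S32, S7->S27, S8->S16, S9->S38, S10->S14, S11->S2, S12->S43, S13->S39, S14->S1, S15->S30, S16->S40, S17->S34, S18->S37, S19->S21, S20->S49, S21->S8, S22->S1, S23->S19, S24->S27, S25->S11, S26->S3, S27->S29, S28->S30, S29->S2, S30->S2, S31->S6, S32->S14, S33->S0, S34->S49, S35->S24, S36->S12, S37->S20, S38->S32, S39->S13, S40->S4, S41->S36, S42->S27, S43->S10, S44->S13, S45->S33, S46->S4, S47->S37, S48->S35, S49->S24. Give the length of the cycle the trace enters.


Trace from S0 until a state repeats:
  S0 -> S22 -> S1 -> S9 -> S38 -> S32 -> S14 -> S1
S1 first seen at step 2, revisited at step 7.
Cycle length = 7 - 2 = 5

5


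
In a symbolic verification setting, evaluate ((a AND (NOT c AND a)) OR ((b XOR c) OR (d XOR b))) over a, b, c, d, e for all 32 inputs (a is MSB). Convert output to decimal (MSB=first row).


Formula: ((a AND (NOT c AND a)) OR ((b XOR c) OR (d XOR b))) over a, b, c, d, e (32 rows)
Evaluate each row (bits = a,b,c,d,e, MSB first):
  row 0 [00000]: ((0 AND (NOT 0 AND 0)) OR ((0 XOR 0) OR (0 XOR 0))) -> 0
  row 1 [00001]: ((0 AND (NOT 0 AND 0)) OR ((0 XOR 0) OR (0 XOR 0))) -> 0
  row 2 [00010]: ((0 AND (NOT 0 AND 0)) OR ((0 XOR 0) OR (1 XOR 0))) -> 1
  row 3 [00011]: ((0 AND (NOT 0 AND 0)) OR ((0 XOR 0) OR (1 XOR 0))) -> 1
  row 4 [00100]: ((0 AND (NOT 1 AND 0)) OR ((0 XOR 1) OR (0 XOR 0))) -> 1
  row 5 [00101]: ((0 AND (NOT 1 AND 0)) OR ((0 XOR 1) OR (0 XOR 0))) -> 1
  row 6 [00110]: ((0 AND (NOT 1 AND 0)) OR ((0 XOR 1) OR (1 XOR 0))) -> 1
  row 7 [00111]: ((0 AND (NOT 1 AND 0)) OR ((0 XOR 1) OR (1 XOR 0))) -> 1
  row 8 [01000]: ((0 AND (NOT 0 AND 0)) OR ((1 XOR 0) OR (0 XOR 1))) -> 1
  row 9 [01001]: ((0 AND (NOT 0 AND 0)) OR ((1 XOR 0) OR (0 XOR 1))) -> 1
  row 10 [01010]: ((0 AND (NOT 0 AND 0)) OR ((1 XOR 0) OR (1 XOR 1))) -> 1
  row 11 [01011]: ((0 AND (NOT 0 AND 0)) OR ((1 XOR 0) OR (1 XOR 1))) -> 1
  row 12 [01100]: ((0 AND (NOT 1 AND 0)) OR ((1 XOR 1) OR (0 XOR 1))) -> 1
  row 13 [01101]: ((0 AND (NOT 1 AND 0)) OR ((1 XOR 1) OR (0 XOR 1))) -> 1
  row 14 [01110]: ((0 AND (NOT 1 AND 0)) OR ((1 XOR 1) OR (1 XOR 1))) -> 0
  row 15 [01111]: ((0 AND (NOT 1 AND 0)) OR ((1 XOR 1) OR (1 XOR 1))) -> 0
  row 16 [10000]: ((1 AND (NOT 0 AND 1)) OR ((0 XOR 0) OR (0 XOR 0))) -> 1
  row 17 [10001]: ((1 AND (NOT 0 AND 1)) OR ((0 XOR 0) OR (0 XOR 0))) -> 1
  row 18 [10010]: ((1 AND (NOT 0 AND 1)) OR ((0 XOR 0) OR (1 XOR 0))) -> 1
  row 19 [10011]: ((1 AND (NOT 0 AND 1)) OR ((0 XOR 0) OR (1 XOR 0))) -> 1
  row 20 [10100]: ((1 AND (NOT 1 AND 1)) OR ((0 XOR 1) OR (0 XOR 0))) -> 1
  row 21 [10101]: ((1 AND (NOT 1 AND 1)) OR ((0 XOR 1) OR (0 XOR 0))) -> 1
  row 22 [10110]: ((1 AND (NOT 1 AND 1)) OR ((0 XOR 1) OR (1 XOR 0))) -> 1
  row 23 [10111]: ((1 AND (NOT 1 AND 1)) OR ((0 XOR 1) OR (1 XOR 0))) -> 1
  row 24 [11000]: ((1 AND (NOT 0 AND 1)) OR ((1 XOR 0) OR (0 XOR 1))) -> 1
  row 25 [11001]: ((1 AND (NOT 0 AND 1)) OR ((1 XOR 0) OR (0 XOR 1))) -> 1
  row 26 [11010]: ((1 AND (NOT 0 AND 1)) OR ((1 XOR 0) OR (1 XOR 1))) -> 1
  row 27 [11011]: ((1 AND (NOT 0 AND 1)) OR ((1 XOR 0) OR (1 XOR 1))) -> 1
  row 28 [11100]: ((1 AND (NOT 1 AND 1)) OR ((1 XOR 1) OR (0 XOR 1))) -> 1
  row 29 [11101]: ((1 AND (NOT 1 AND 1)) OR ((1 XOR 1) OR (0 XOR 1))) -> 1
  row 30 [11110]: ((1 AND (NOT 1 AND 1)) OR ((1 XOR 1) OR (1 XOR 1))) -> 0
  row 31 [11111]: ((1 AND (NOT 1 AND 1)) OR ((1 XOR 1) OR (1 XOR 1))) -> 0
Full result column, 4 rows per line (a,b,c fixed per line; d,e runs 00..11 left to right):
  rows 0-3 [a,b,c=000]: 0011  = hex 3
  rows 4-7 [a,b,c=001]: 1111  = hex F
  rows 8-11 [a,b,c=010]: 1111  = hex F
  rows 12-15 [a,b,c=011]: 1100  = hex C
  rows 16-19 [a,b,c=100]: 1111  = hex F
  rows 20-23 [a,b,c=101]: 1111  = hex F
  rows 24-27 [a,b,c=110]: 1111  = hex F
  rows 28-31 [a,b,c=111]: 1100  = hex C
Output column (row 0 .. row 31) = 00111111111111001111111111111100
Output column grouped in 4s = 0011 1111 1111 1100 1111 1111 1111 1100 = 0x3FFCFFFC
Convert to decimal digit by digit (value = value*16 + digit):
  3 -> 3
  3*16 + 15 (F) = 63
  63*16 + 15 (F) = 1023
  1023*16 + 12 (C) = 16380
  16380*16 + 15 (F) = 262095
  262095*16 + 15 (F) = 4193535
  4193535*16 + 15 (F) = 67096575
  67096575*16 + 12 (C) = 1073545212
Decimal = 1073545212

1073545212


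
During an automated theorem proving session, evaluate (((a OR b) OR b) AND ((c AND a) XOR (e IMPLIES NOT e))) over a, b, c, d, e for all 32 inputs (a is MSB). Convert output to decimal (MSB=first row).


Formula: (((a OR b) OR b) AND ((c AND a) XOR (e IMPLIES NOT e))) over a, b, c, d, e (32 rows)
Evaluate each row (bits = a,b,c,d,e, MSB first):
  row 0 [00000]: (((0 OR 0) OR 0) AND ((0 AND 0) XOR (0 IMPLIES NOT 0))) -> 0
  row 1 [00001]: (((0 OR 0) OR 0) AND ((0 AND 0) XOR (1 IMPLIES NOT 1))) -> 0
  row 2 [00010]: (((0 OR 0) OR 0) AND ((0 AND 0) XOR (0 IMPLIES NOT 0))) -> 0
  row 3 [00011]: (((0 OR 0) OR 0) AND ((0 AND 0) XOR (1 IMPLIES NOT 1))) -> 0
  row 4 [00100]: (((0 OR 0) OR 0) AND ((1 AND 0) XOR (0 IMPLIES NOT 0))) -> 0
  row 5 [00101]: (((0 OR 0) OR 0) AND ((1 AND 0) XOR (1 IMPLIES NOT 1))) -> 0
  row 6 [00110]: (((0 OR 0) OR 0) AND ((1 AND 0) XOR (0 IMPLIES NOT 0))) -> 0
  row 7 [00111]: (((0 OR 0) OR 0) AND ((1 AND 0) XOR (1 IMPLIES NOT 1))) -> 0
  row 8 [01000]: (((0 OR 1) OR 1) AND ((0 AND 0) XOR (0 IMPLIES NOT 0))) -> 1
  row 9 [01001]: (((0 OR 1) OR 1) AND ((0 AND 0) XOR (1 IMPLIES NOT 1))) -> 0
  row 10 [01010]: (((0 OR 1) OR 1) AND ((0 AND 0) XOR (0 IMPLIES NOT 0))) -> 1
  row 11 [01011]: (((0 OR 1) OR 1) AND ((0 AND 0) XOR (1 IMPLIES NOT 1))) -> 0
  row 12 [01100]: (((0 OR 1) OR 1) AND ((1 AND 0) XOR (0 IMPLIES NOT 0))) -> 1
  row 13 [01101]: (((0 OR 1) OR 1) AND ((1 AND 0) XOR (1 IMPLIES NOT 1))) -> 0
  row 14 [01110]: (((0 OR 1) OR 1) AND ((1 AND 0) XOR (0 IMPLIES NOT 0))) -> 1
  row 15 [01111]: (((0 OR 1) OR 1) AND ((1 AND 0) XOR (1 IMPLIES NOT 1))) -> 0
  row 16 [10000]: (((1 OR 0) OR 0) AND ((0 AND 1) XOR (0 IMPLIES NOT 0))) -> 1
  row 17 [10001]: (((1 OR 0) OR 0) AND ((0 AND 1) XOR (1 IMPLIES NOT 1))) -> 0
  row 18 [10010]: (((1 OR 0) OR 0) AND ((0 AND 1) XOR (0 IMPLIES NOT 0))) -> 1
  row 19 [10011]: (((1 OR 0) OR 0) AND ((0 AND 1) XOR (1 IMPLIES NOT 1))) -> 0
  row 20 [10100]: (((1 OR 0) OR 0) AND ((1 AND 1) XOR (0 IMPLIES NOT 0))) -> 0
  row 21 [10101]: (((1 OR 0) OR 0) AND ((1 AND 1) XOR (1 IMPLIES NOT 1))) -> 1
  row 22 [10110]: (((1 OR 0) OR 0) AND ((1 AND 1) XOR (0 IMPLIES NOT 0))) -> 0
  row 23 [10111]: (((1 OR 0) OR 0) AND ((1 AND 1) XOR (1 IMPLIES NOT 1))) -> 1
  row 24 [11000]: (((1 OR 1) OR 1) AND ((0 AND 1) XOR (0 IMPLIES NOT 0))) -> 1
  row 25 [11001]: (((1 OR 1) OR 1) AND ((0 AND 1) XOR (1 IMPLIES NOT 1))) -> 0
  row 26 [11010]: (((1 OR 1) OR 1) AND ((0 AND 1) XOR (0 IMPLIES NOT 0))) -> 1
  row 27 [11011]: (((1 OR 1) OR 1) AND ((0 AND 1) XOR (1 IMPLIES NOT 1))) -> 0
  row 28 [11100]: (((1 OR 1) OR 1) AND ((1 AND 1) XOR (0 IMPLIES NOT 0))) -> 0
  row 29 [11101]: (((1 OR 1) OR 1) AND ((1 AND 1) XOR (1 IMPLIES NOT 1))) -> 1
  row 30 [11110]: (((1 OR 1) OR 1) AND ((1 AND 1) XOR (0 IMPLIES NOT 0))) -> 0
  row 31 [11111]: (((1 OR 1) OR 1) AND ((1 AND 1) XOR (1 IMPLIES NOT 1))) -> 1
Full result column, 4 rows per line (a,b,c fixed per line; d,e runs 00..11 left to right):
  rows 0-3 [a,b,c=000]: 0000  = hex 0
  rows 4-7 [a,b,c=001]: 0000  = hex 0
  rows 8-11 [a,b,c=010]: 1010  = hex A
  rows 12-15 [a,b,c=011]: 1010  = hex A
  rows 16-19 [a,b,c=100]: 1010  = hex A
  rows 20-23 [a,b,c=101]: 0101  = hex 5
  rows 24-27 [a,b,c=110]: 1010  = hex A
  rows 28-31 [a,b,c=111]: 0101  = hex 5
Output column (row 0 .. row 31) = 00000000101010101010010110100101
Output column grouped in 4s = 0000 0000 1010 1010 1010 0101 1010 0101 = 0x00AAA5A5
Convert to decimal digit by digit (value = value*16 + digit):
  0 -> 0
  0*16 + 0 = 0
  0*16 + 10 (A) = 10
  10*16 + 10 (A) = 170
  170*16 + 10 (A) = 2730
  2730*16 + 5 = 43685
  43685*16 + 10 (A) = 698970
  698970*16 + 5 = 11183525
Decimal = 11183525

11183525


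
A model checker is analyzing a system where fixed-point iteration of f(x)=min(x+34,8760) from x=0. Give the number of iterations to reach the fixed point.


Step 1: x=0, cap=8760, increment=34
Step 2: x grows by 34 each step until capped at 8760; fixed point is x=8760
Step 3: iterations = ceil(8760/34) = 258

258


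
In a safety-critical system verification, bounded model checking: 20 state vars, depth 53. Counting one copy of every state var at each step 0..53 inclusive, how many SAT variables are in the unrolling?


BMC unrolls to depth k, creating one copy of each state var for steps 0..k.
Step count = 53 + 1 = 54 (steps 0 through 53)
Vars per step = 20
Total = 20 * 54 = 1080

1080


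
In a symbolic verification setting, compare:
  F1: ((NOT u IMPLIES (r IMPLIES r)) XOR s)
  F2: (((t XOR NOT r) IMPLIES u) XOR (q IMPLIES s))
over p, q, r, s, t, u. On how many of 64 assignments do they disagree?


F1 = ((NOT u IMPLIES (r IMPLIES r)) XOR s)
F2 = (((t XOR NOT r) IMPLIES u) XOR (q IMPLIES s))
Evaluate both on each of 64 rows (bits = p,q,r,s,t,u):
  row 0 [000000]: F1=1 F2=1 -> 0
  row 1 [000001]: F1=1 F2=0 (differ) -> 1
  row 2 [000010]: F1=1 F2=0 (differ) -> 1
  row 3 [000011]: F1=1 F2=0 (differ) -> 1
  row 4 [000100]: F1=0 F2=1 (differ) -> 1
  (every remaining row is evaluated the same way; all 64 results are listed next)
Full result column, 8 rows per line (p,q,r fixed per line; s,t,u runs 000..111 left to right):
  rows 0-7 [p,q,r=000]: 01111000  (ones: 4)
  rows 8-15 [p,q,r=001]: 11010010  (ones: 4)
  rows 16-23 [p,q,r=010]: 10001000  (ones: 2)
  rows 24-31 [p,q,r=011]: 00100010  (ones: 2)
  rows 32-39 [p,q,r=100]: 01111000  (ones: 4)
  rows 40-47 [p,q,r=101]: 11010010  (ones: 4)
  rows 48-55 [p,q,r=110]: 10001000  (ones: 2)
  rows 56-63 [p,q,r=111]: 00100010  (ones: 2)
Disagreements = 4+4+2+2+4+4+2+2 = 24

24


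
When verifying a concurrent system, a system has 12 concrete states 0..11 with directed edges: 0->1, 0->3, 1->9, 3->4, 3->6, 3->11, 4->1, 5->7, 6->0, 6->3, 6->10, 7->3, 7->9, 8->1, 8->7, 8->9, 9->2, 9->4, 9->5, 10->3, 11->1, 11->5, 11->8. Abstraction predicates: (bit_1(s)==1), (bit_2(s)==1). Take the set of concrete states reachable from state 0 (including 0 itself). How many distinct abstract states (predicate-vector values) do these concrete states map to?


BFS from 0:
Concrete reachable: {0, 1, 2, 3, 4, 5, 6, 7, 8, 9, 10, 11}
Abstract via predicates (bit_1(s)==1), (bit_2(s)==1):
  (0,0) <- {0, 1, 8, 9}
  (0,1) <- {4, 5}
  (1,0) <- {2, 3, 10, 11}
  (1,1) <- {6, 7}
Distinct abstract states = 4

4


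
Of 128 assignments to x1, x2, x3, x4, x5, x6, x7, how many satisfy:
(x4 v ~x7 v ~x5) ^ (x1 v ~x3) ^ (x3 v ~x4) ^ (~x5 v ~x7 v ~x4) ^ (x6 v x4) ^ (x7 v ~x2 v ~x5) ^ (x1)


CNF with 7 clauses over 7 vars (128 assignments).
An assignment satisfies CNF iff every clause has >=1 true literal.
Check each row (bits = x1,x2,x3,x4,x5,x6,x7; clause T/F shown):
  row 0 [0000000]: clauses=TTTTFTF -> 0
  row 1 [0000001]: clauses=TTTTFTF -> 0
  row 2 [0000010]: clauses=TTTTTTF -> 0
  row 3 [0000011]: clauses=TTTTTTF -> 0
  row 4 [0000100]: clauses=TTTTFTF -> 0
  (every remaining row is evaluated the same way; all 128 results are listed next)
Full result column, 8 rows per line (x1,x2,x3,x4 fixed per line; x5,x6,x7 runs 000..111 left to right):
  rows 0-7 [x1,x2,x3,x4=0000]: 00000000  (ones: 0)
  rows 8-15 [x1,x2,x3,x4=0001]: 00000000  (ones: 0)
  rows 16-23 [x1,x2,x3,x4=0010]: 00000000  (ones: 0)
  rows 24-31 [x1,x2,x3,x4=0011]: 00000000  (ones: 0)
  rows 32-39 [x1,x2,x3,x4=0100]: 00000000  (ones: 0)
  rows 40-47 [x1,x2,x3,x4=0101]: 00000000  (ones: 0)
  rows 48-55 [x1,x2,x3,x4=0110]: 00000000  (ones: 0)
  rows 56-63 [x1,x2,x3,x4=0111]: 00000000  (ones: 0)
  rows 64-71 [x1,x2,x3,x4=1000]: 00110010  (ones: 3)
  rows 72-79 [x1,x2,x3,x4=1001]: 00000000  (ones: 0)
  rows 80-87 [x1,x2,x3,x4=1010]: 00110010  (ones: 3)
  rows 88-95 [x1,x2,x3,x4=1011]: 11111010  (ones: 6)
  rows 96-103 [x1,x2,x3,x4=1100]: 00110000  (ones: 2)
  rows 104-111 [x1,x2,x3,x4=1101]: 00000000  (ones: 0)
  rows 112-119 [x1,x2,x3,x4=1110]: 00110000  (ones: 2)
  rows 120-127 [x1,x2,x3,x4=1111]: 11110000  (ones: 4)
Satisfying assignments = 0+0+0+0+0+0+0+0+3+0+3+6+2+0+2+4 = 20

20


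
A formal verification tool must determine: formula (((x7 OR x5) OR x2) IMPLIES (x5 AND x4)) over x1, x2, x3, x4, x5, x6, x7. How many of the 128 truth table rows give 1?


Formula: (((x7 OR x5) OR x2) IMPLIES (x5 AND x4)) over 7 vars (128 rows)
Evaluate each row (x1, x2, x3, x4, x5, x6, x7 as bits, MSB first):
  row 0 [0000000]: (((0 OR 0) OR 0) IMPLIES (0 AND 0)) -> 1
  row 1 [0000001]: (((1 OR 0) OR 0) IMPLIES (0 AND 0)) -> 0
  row 2 [0000010]: (((0 OR 0) OR 0) IMPLIES (0 AND 0)) -> 1
  row 3 [0000011]: (((1 OR 0) OR 0) IMPLIES (0 AND 0)) -> 0
  row 4 [0000100]: (((0 OR 1) OR 0) IMPLIES (1 AND 0)) -> 0
  (every remaining row is evaluated the same way; all 128 results are listed next)
Full result column, 8 rows per line (x1,x2,x3,x4 fixed per line; x5,x6,x7 runs 000..111 left to right):
  rows 0-7 [x1,x2,x3,x4=0000]: 10100000  (ones: 2)
  rows 8-15 [x1,x2,x3,x4=0001]: 10101111  (ones: 6)
  rows 16-23 [x1,x2,x3,x4=0010]: 10100000  (ones: 2)
  rows 24-31 [x1,x2,x3,x4=0011]: 10101111  (ones: 6)
  rows 32-39 [x1,x2,x3,x4=0100]: 00000000  (ones: 0)
  rows 40-47 [x1,x2,x3,x4=0101]: 00001111  (ones: 4)
  rows 48-55 [x1,x2,x3,x4=0110]: 00000000  (ones: 0)
  rows 56-63 [x1,x2,x3,x4=0111]: 00001111  (ones: 4)
  rows 64-71 [x1,x2,x3,x4=1000]: 10100000  (ones: 2)
  rows 72-79 [x1,x2,x3,x4=1001]: 10101111  (ones: 6)
  rows 80-87 [x1,x2,x3,x4=1010]: 10100000  (ones: 2)
  rows 88-95 [x1,x2,x3,x4=1011]: 10101111  (ones: 6)
  rows 96-103 [x1,x2,x3,x4=1100]: 00000000  (ones: 0)
  rows 104-111 [x1,x2,x3,x4=1101]: 00001111  (ones: 4)
  rows 112-119 [x1,x2,x3,x4=1110]: 00000000  (ones: 0)
  rows 120-127 [x1,x2,x3,x4=1111]: 00001111  (ones: 4)
Count of 1-rows = 2+6+2+6+0+4+0+4+2+6+2+6+0+4+0+4 = 48

48


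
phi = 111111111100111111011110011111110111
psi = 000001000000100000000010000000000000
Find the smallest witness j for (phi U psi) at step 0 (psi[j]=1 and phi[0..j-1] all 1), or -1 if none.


(phi U psi) at 0: need smallest j with psi[j]=1 and phi[i]=1 for all i in [0,j).
Scan from step 0:
  step 0: phi=1, psi=0 -> continue
  step 1: phi=1, psi=0 -> continue
  step 2: phi=1, psi=0 -> continue
  step 3: phi=1, psi=0 -> continue
  step 5: psi=1 and phi held for [0,5) -> witness found
Witness step = 5

5


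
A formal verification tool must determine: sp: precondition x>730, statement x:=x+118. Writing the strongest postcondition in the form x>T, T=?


Formula: sp(P, x:=E) = exists old_x. (x = E[old_x/x]) AND P[old_x/x] (old_x is the value of x before the assignment; eliminate old_x by solving x = E[old_x/x] for old_x)
Step 1: Precondition P: x>730, i.e. old_x > 730
Step 2: Assignment gives x = old_x + 118, so old_x = x - 118
Step 3: Substitute into P: x - 118 > 730
Step 4: Simplify: x > 730+118 = 848

848


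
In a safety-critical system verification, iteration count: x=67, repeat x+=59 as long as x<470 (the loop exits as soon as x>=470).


Step 1: x goes from 67 toward 470 by 59; the body runs while x<470, so iterations = ceil((bound-start)/step)
Step 2: Distance=403
Step 3: ceil(403/59)=7

7


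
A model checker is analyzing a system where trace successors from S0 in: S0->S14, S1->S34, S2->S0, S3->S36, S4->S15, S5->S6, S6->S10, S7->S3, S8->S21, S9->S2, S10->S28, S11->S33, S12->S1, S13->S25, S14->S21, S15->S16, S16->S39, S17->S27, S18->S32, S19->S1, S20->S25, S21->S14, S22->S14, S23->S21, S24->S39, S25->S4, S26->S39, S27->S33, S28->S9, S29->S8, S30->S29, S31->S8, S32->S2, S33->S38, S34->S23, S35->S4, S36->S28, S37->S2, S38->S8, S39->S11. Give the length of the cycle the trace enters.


Trace from S0 until a state repeats:
  S0 -> S14 -> S21 -> S14
S14 first seen at step 1, revisited at step 3.
Cycle length = 3 - 1 = 2

2


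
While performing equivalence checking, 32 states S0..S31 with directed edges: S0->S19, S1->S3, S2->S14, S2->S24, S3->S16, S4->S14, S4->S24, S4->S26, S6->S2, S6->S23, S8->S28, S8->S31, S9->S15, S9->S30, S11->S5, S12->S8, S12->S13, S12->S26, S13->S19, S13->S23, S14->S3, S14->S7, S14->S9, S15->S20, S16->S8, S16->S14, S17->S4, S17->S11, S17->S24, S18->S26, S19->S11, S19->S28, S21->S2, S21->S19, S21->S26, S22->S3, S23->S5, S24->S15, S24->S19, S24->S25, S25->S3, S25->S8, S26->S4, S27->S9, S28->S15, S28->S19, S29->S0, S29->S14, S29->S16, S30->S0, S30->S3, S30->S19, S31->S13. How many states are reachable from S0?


BFS from S0:
  layer 0: {S0}
  layer 1: {S19}
  layer 2: {S11, S28}
  layer 3: {S5, S15}
  layer 4: {S20}
Reachable set: {S0, S5, S11, S15, S19, S20, S28}
Count = 7

7


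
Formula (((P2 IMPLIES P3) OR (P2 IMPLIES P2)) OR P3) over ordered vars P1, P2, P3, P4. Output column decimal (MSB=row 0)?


Formula: (((P2 IMPLIES P3) OR (P2 IMPLIES P2)) OR P3) over P1, P2, P3, P4 (16 rows)
Evaluate each row (bits = P1,P2,P3,P4, MSB first):
  row 0 [0000]: (((0 IMPLIES 0) OR (0 IMPLIES 0)) OR 0) -> 1
  row 1 [0001]: (((0 IMPLIES 0) OR (0 IMPLIES 0)) OR 0) -> 1
  row 2 [0010]: (((0 IMPLIES 1) OR (0 IMPLIES 0)) OR 1) -> 1
  row 3 [0011]: (((0 IMPLIES 1) OR (0 IMPLIES 0)) OR 1) -> 1
  row 4 [0100]: (((1 IMPLIES 0) OR (1 IMPLIES 1)) OR 0) -> 1
  row 5 [0101]: (((1 IMPLIES 0) OR (1 IMPLIES 1)) OR 0) -> 1
  row 6 [0110]: (((1 IMPLIES 1) OR (1 IMPLIES 1)) OR 1) -> 1
  row 7 [0111]: (((1 IMPLIES 1) OR (1 IMPLIES 1)) OR 1) -> 1
  row 8 [1000]: (((0 IMPLIES 0) OR (0 IMPLIES 0)) OR 0) -> 1
  row 9 [1001]: (((0 IMPLIES 0) OR (0 IMPLIES 0)) OR 0) -> 1
  row 10 [1010]: (((0 IMPLIES 1) OR (0 IMPLIES 0)) OR 1) -> 1
  row 11 [1011]: (((0 IMPLIES 1) OR (0 IMPLIES 0)) OR 1) -> 1
  row 12 [1100]: (((1 IMPLIES 0) OR (1 IMPLIES 1)) OR 0) -> 1
  row 13 [1101]: (((1 IMPLIES 0) OR (1 IMPLIES 1)) OR 0) -> 1
  row 14 [1110]: (((1 IMPLIES 1) OR (1 IMPLIES 1)) OR 1) -> 1
  row 15 [1111]: (((1 IMPLIES 1) OR (1 IMPLIES 1)) OR 1) -> 1
Full result column, 4 rows per line (P1,P2 fixed per line; P3,P4 runs 00..11 left to right):
  rows 0-3 [P1,P2=00]: 1111  = hex F
  rows 4-7 [P1,P2=01]: 1111  = hex F
  rows 8-11 [P1,P2=10]: 1111  = hex F
  rows 12-15 [P1,P2=11]: 1111  = hex F
Output column (row 0 .. row 15) = 1111111111111111
Output column grouped in 4s = 1111 1111 1111 1111 = 0xFFFF
Convert to decimal digit by digit (value = value*16 + digit):
  F -> 15
  15*16 + 15 (F) = 255
  255*16 + 15 (F) = 4095
  4095*16 + 15 (F) = 65535
Decimal = 65535

65535


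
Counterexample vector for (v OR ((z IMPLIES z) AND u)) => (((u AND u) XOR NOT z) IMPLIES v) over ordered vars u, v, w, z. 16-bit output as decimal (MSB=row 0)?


F1 = (v OR ((z IMPLIES z) AND u))
F2 = (((u AND u) XOR NOT z) IMPLIES v)
Counterexample to F1=>F2 is where F1=1 and F2=0.
Evaluate each row (bits = u,v,w,z, MSB first):
  row 0 [0000]: F1=0 F2=0 -> F1&~F2 -> 0
  row 1 [0001]: F1=0 F2=1 -> F1&~F2 -> 0
  row 2 [0010]: F1=0 F2=0 -> F1&~F2 -> 0
  row 3 [0011]: F1=0 F2=1 -> F1&~F2 -> 0
  row 4 [0100]: F1=1 F2=1 -> F1&~F2 -> 0
  row 5 [0101]: F1=1 F2=1 -> F1&~F2 -> 0
  row 6 [0110]: F1=1 F2=1 -> F1&~F2 -> 0
  row 7 [0111]: F1=1 F2=1 -> F1&~F2 -> 0
  row 8 [1000]: F1=1 F2=1 -> F1&~F2 -> 0
  row 9 [1001]: F1=1 F2=0 -> F1&~F2 -> 1
  row 10 [1010]: F1=1 F2=1 -> F1&~F2 -> 0
  row 11 [1011]: F1=1 F2=0 -> F1&~F2 -> 1
  row 12 [1100]: F1=1 F2=1 -> F1&~F2 -> 0
  row 13 [1101]: F1=1 F2=1 -> F1&~F2 -> 0
  row 14 [1110]: F1=1 F2=1 -> F1&~F2 -> 0
  row 15 [1111]: F1=1 F2=1 -> F1&~F2 -> 0
Full result column, 4 rows per line (u,v fixed per line; w,z runs 00..11 left to right):
  rows 0-3 [u,v=00]: 0000  = hex 0
  rows 4-7 [u,v=01]: 0000  = hex 0
  rows 8-11 [u,v=10]: 0101  = hex 5
  rows 12-15 [u,v=11]: 0000  = hex 0
Counterexample vector (row 0 .. row 15) = 0000000001010000
Output column grouped in 4s = 0000 0000 0101 0000 = 0x0050
Convert to decimal digit by digit (value = value*16 + digit):
  0 -> 0
  0*16 + 0 = 0
  0*16 + 5 = 5
  5*16 + 0 = 80
Decimal = 80

80


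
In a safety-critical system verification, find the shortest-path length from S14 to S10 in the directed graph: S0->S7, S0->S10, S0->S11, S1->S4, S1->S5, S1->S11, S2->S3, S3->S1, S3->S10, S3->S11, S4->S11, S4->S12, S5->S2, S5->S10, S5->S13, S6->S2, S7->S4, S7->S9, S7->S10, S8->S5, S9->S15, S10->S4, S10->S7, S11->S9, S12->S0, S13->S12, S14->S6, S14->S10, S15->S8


BFS layer-by-layer from S14:
  dist 0: {S14}
  dist 1: {S6, S10}
  -> S10 reached at distance 1
Shortest path length = 1

1


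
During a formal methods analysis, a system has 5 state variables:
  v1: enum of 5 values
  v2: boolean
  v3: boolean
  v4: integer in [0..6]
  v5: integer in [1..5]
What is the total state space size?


State space = product of domain sizes of all variables.
Domain sizes:
  v1 (enum of 5 values): 5
  v2 (boolean): 2
  v3 (boolean): 2
  v4 (integer in [0..6]): 7
  v5 (integer in [1..5]): 5
Product = 5 * 2 * 2 * 7 * 5 = 700

700


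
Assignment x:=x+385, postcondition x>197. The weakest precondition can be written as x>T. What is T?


Formula: wp(x:=E, P) = P[E/x] (substitute E for x in postcondition)
Step 1: Postcondition: x>197
Step 2: Substitute x+385 for x: x+385>197
Step 3: Solve for x: x > 197-385 = -188

-188


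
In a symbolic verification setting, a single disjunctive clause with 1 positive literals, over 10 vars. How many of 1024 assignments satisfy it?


Step 1: Total=2^10=1024
Step 2: Unsat when all 1 false: 2^9=512
Step 3: Sat=1024-512=512

512


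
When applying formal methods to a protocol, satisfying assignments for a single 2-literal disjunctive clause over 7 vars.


Step 1: Total=2^7=128
Step 2: Unsat when all 2 false: 2^5=32
Step 3: Sat=128-32=96

96


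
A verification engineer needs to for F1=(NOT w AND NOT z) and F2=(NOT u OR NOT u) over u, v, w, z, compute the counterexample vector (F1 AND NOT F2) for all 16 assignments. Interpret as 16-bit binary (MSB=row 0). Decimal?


F1 = (NOT w AND NOT z)
F2 = (NOT u OR NOT u)
Counterexample to F1=>F2 is where F1=1 and F2=0.
Evaluate each row (bits = u,v,w,z, MSB first):
  row 0 [0000]: F1=1 F2=1 -> F1&~F2 -> 0
  row 1 [0001]: F1=0 F2=1 -> F1&~F2 -> 0
  row 2 [0010]: F1=0 F2=1 -> F1&~F2 -> 0
  row 3 [0011]: F1=0 F2=1 -> F1&~F2 -> 0
  row 4 [0100]: F1=1 F2=1 -> F1&~F2 -> 0
  row 5 [0101]: F1=0 F2=1 -> F1&~F2 -> 0
  row 6 [0110]: F1=0 F2=1 -> F1&~F2 -> 0
  row 7 [0111]: F1=0 F2=1 -> F1&~F2 -> 0
  row 8 [1000]: F1=1 F2=0 -> F1&~F2 -> 1
  row 9 [1001]: F1=0 F2=0 -> F1&~F2 -> 0
  row 10 [1010]: F1=0 F2=0 -> F1&~F2 -> 0
  row 11 [1011]: F1=0 F2=0 -> F1&~F2 -> 0
  row 12 [1100]: F1=1 F2=0 -> F1&~F2 -> 1
  row 13 [1101]: F1=0 F2=0 -> F1&~F2 -> 0
  row 14 [1110]: F1=0 F2=0 -> F1&~F2 -> 0
  row 15 [1111]: F1=0 F2=0 -> F1&~F2 -> 0
Full result column, 4 rows per line (u,v fixed per line; w,z runs 00..11 left to right):
  rows 0-3 [u,v=00]: 0000  = hex 0
  rows 4-7 [u,v=01]: 0000  = hex 0
  rows 8-11 [u,v=10]: 1000  = hex 8
  rows 12-15 [u,v=11]: 1000  = hex 8
Counterexample vector (row 0 .. row 15) = 0000000010001000
Output column grouped in 4s = 0000 0000 1000 1000 = 0x0088
Convert to decimal digit by digit (value = value*16 + digit):
  0 -> 0
  0*16 + 0 = 0
  0*16 + 8 = 8
  8*16 + 8 = 136
Decimal = 136

136


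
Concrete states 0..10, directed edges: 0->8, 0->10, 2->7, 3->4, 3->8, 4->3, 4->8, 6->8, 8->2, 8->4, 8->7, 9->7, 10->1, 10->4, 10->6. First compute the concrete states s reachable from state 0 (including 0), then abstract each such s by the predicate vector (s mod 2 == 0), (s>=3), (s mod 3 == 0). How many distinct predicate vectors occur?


BFS from 0:
Concrete reachable: {0, 1, 2, 3, 4, 6, 7, 8, 10}
Abstract via predicates (s mod 2 == 0), (s>=3), (s mod 3 == 0):
  (0,0,0) <- {1}
  (0,1,0) <- {7}
  (0,1,1) <- {3}
  (1,0,0) <- {2}
  (1,0,1) <- {0}
  (1,1,0) <- {4, 8, 10}
  (1,1,1) <- {6}
Distinct abstract states = 7

7


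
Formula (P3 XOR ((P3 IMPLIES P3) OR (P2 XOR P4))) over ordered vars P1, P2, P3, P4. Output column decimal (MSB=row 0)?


Formula: (P3 XOR ((P3 IMPLIES P3) OR (P2 XOR P4))) over P1, P2, P3, P4 (16 rows)
Evaluate each row (bits = P1,P2,P3,P4, MSB first):
  row 0 [0000]: (0 XOR ((0 IMPLIES 0) OR (0 XOR 0))) -> 1
  row 1 [0001]: (0 XOR ((0 IMPLIES 0) OR (0 XOR 1))) -> 1
  row 2 [0010]: (1 XOR ((1 IMPLIES 1) OR (0 XOR 0))) -> 0
  row 3 [0011]: (1 XOR ((1 IMPLIES 1) OR (0 XOR 1))) -> 0
  row 4 [0100]: (0 XOR ((0 IMPLIES 0) OR (1 XOR 0))) -> 1
  row 5 [0101]: (0 XOR ((0 IMPLIES 0) OR (1 XOR 1))) -> 1
  row 6 [0110]: (1 XOR ((1 IMPLIES 1) OR (1 XOR 0))) -> 0
  row 7 [0111]: (1 XOR ((1 IMPLIES 1) OR (1 XOR 1))) -> 0
  row 8 [1000]: (0 XOR ((0 IMPLIES 0) OR (0 XOR 0))) -> 1
  row 9 [1001]: (0 XOR ((0 IMPLIES 0) OR (0 XOR 1))) -> 1
  row 10 [1010]: (1 XOR ((1 IMPLIES 1) OR (0 XOR 0))) -> 0
  row 11 [1011]: (1 XOR ((1 IMPLIES 1) OR (0 XOR 1))) -> 0
  row 12 [1100]: (0 XOR ((0 IMPLIES 0) OR (1 XOR 0))) -> 1
  row 13 [1101]: (0 XOR ((0 IMPLIES 0) OR (1 XOR 1))) -> 1
  row 14 [1110]: (1 XOR ((1 IMPLIES 1) OR (1 XOR 0))) -> 0
  row 15 [1111]: (1 XOR ((1 IMPLIES 1) OR (1 XOR 1))) -> 0
Full result column, 4 rows per line (P1,P2 fixed per line; P3,P4 runs 00..11 left to right):
  rows 0-3 [P1,P2=00]: 1100  = hex C
  rows 4-7 [P1,P2=01]: 1100  = hex C
  rows 8-11 [P1,P2=10]: 1100  = hex C
  rows 12-15 [P1,P2=11]: 1100  = hex C
Output column (row 0 .. row 15) = 1100110011001100
Output column grouped in 4s = 1100 1100 1100 1100 = 0xCCCC
Convert to decimal digit by digit (value = value*16 + digit):
  C -> 12
  12*16 + 12 (C) = 204
  204*16 + 12 (C) = 3276
  3276*16 + 12 (C) = 52428
Decimal = 52428

52428


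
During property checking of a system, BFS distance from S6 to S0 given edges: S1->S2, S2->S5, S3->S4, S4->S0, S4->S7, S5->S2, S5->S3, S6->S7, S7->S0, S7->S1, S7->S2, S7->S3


BFS layer-by-layer from S6:
  dist 0: {S6}
  dist 1: {S7}
  dist 2: {S0, S1, S2, S3}
  -> S0 reached at distance 2
Shortest path length = 2

2


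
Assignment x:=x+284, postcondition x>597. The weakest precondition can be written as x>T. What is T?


Formula: wp(x:=E, P) = P[E/x] (substitute E for x in postcondition)
Step 1: Postcondition: x>597
Step 2: Substitute x+284 for x: x+284>597
Step 3: Solve for x: x > 597-284 = 313

313


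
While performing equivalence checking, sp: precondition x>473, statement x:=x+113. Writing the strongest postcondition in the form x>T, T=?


Formula: sp(P, x:=E) = exists old_x. (x = E[old_x/x]) AND P[old_x/x] (old_x is the value of x before the assignment; eliminate old_x by solving x = E[old_x/x] for old_x)
Step 1: Precondition P: x>473, i.e. old_x > 473
Step 2: Assignment gives x = old_x + 113, so old_x = x - 113
Step 3: Substitute into P: x - 113 > 473
Step 4: Simplify: x > 473+113 = 586

586


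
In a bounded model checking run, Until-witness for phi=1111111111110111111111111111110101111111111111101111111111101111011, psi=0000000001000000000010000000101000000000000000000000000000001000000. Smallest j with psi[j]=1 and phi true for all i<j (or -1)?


(phi U psi) at 0: need smallest j with psi[j]=1 and phi[i]=1 for all i in [0,j).
Scan from step 0:
  step 0: phi=1, psi=0 -> continue
  step 1: phi=1, psi=0 -> continue
  step 2: phi=1, psi=0 -> continue
  step 3: phi=1, psi=0 -> continue
  step 9: psi=1 and phi held for [0,9) -> witness found
Witness step = 9

9


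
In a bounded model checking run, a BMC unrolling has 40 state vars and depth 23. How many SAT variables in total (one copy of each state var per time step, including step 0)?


BMC unrolls to depth k, creating one copy of each state var for steps 0..k.
Step count = 23 + 1 = 24 (steps 0 through 23)
Vars per step = 40
Total = 40 * 24 = 960

960
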